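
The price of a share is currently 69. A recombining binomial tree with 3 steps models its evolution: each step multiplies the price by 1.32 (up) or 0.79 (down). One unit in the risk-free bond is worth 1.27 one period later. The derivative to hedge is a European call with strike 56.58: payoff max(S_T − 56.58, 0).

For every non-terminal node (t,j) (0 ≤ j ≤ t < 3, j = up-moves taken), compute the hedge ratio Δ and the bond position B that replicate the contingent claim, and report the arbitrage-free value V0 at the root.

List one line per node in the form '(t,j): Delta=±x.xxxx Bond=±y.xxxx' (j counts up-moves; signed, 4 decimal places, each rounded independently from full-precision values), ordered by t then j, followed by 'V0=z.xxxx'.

(0,0): Delta=0.9966 Bond=-27.3777
(1,0): Delta=0.9420 Bond=-31.7932
(1,1): Delta=1.0000 Bond=-35.0797
(2,0): Delta=0.0115 Bond=-0.3087
(2,1): Delta=1.0000 Bond=-44.5512
(2,2): Delta=1.0000 Bond=-44.5512
V0=41.3875

No-arbitrage ⇒ martingale measure with p* = (R−d)/(u−d) = 0.9057.
Payoff layer (t=3): V(3,0)=0.0000, V(3,1)=0.2630, V(3,2)=38.3982, V(3,3)=102.1178
Node (2,0) S=43.0629: V=(p*·0.2630+(1−p*)·0.0000)/1.27=0.1876; Δ=(0.2630−0.0000)/(56.8430−34.0197)=0.0115; B=V−Δ·S=-0.3087
Node (2,1) S=71.9532: V=(p*·38.3982+(1−p*)·0.2630)/1.27=27.4020; Δ=(38.3982−0.2630)/(94.9782−56.8430)=1.0000; B=V−Δ·S=-44.5512
Node (2,2) S=120.2256: V=(p*·102.1178+(1−p*)·38.3982)/1.27=75.6744; Δ=(102.1178−38.3982)/(158.6978−94.9782)=1.0000; B=V−Δ·S=-44.5512
Node (1,0) S=54.5100: V=(p*·27.4020+(1−p*)·0.1876)/1.27=19.5548; Δ=(27.4020−0.1876)/(71.9532−43.0629)=0.9420; B=V−Δ·S=-31.7932
Node (1,1) S=91.0800: V=(p*·75.6744+(1−p*)·27.4020)/1.27=56.0003; Δ=(75.6744−27.4020)/(120.2256−71.9532)=1.0000; B=V−Δ·S=-35.0797
Node (0,0) S=69.0000: V=(p*·56.0003+(1−p*)·19.5548)/1.27=41.3875; Δ=(56.0003−19.5548)/(91.0800−54.5100)=0.9966; B=V−Δ·S=-27.3777
Check: Δ(0,0)·S0 + B(0,0) = 41.3875 = V0.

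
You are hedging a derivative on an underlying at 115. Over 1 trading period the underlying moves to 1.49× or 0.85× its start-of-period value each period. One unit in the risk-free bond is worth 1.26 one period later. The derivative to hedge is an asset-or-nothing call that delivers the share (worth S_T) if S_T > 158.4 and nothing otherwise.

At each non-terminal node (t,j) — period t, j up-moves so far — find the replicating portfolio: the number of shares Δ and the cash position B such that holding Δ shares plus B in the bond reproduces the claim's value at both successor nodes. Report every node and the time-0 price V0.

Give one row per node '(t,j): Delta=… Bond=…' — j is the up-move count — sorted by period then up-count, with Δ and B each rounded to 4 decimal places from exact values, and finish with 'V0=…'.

Under the risk-neutral measure, an up-move has probability p* = (R−d)/(u−d) = 0.6406 and values discount at R = 1.26.
Payoff layer (t=1): V(1,0)=0.0000, V(1,1)=171.3500
(0,0): S=115.0000. Δ = (V_up−V_dn)/(S_up−S_dn) = (171.3500−0.0000)/(171.3500−97.7500) = 2.3281. V = [p*·171.3500 + (1−p*)·0.0000]/1.26 = 87.1199. B = V − Δ·S = -180.6145.
Root portfolio cost Δ·115+B reproduces V0=87.1199.

(0,0): Delta=2.3281 Bond=-180.6145
V0=87.1199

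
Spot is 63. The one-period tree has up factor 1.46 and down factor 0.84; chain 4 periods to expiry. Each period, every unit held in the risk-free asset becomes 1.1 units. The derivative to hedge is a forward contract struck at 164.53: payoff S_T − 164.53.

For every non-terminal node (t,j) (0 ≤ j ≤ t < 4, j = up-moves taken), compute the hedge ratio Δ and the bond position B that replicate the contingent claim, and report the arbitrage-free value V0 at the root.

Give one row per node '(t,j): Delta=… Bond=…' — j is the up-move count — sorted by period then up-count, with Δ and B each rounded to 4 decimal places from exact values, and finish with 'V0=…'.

(0,0): Delta=1.0000 Bond=-112.3762
(1,0): Delta=1.0000 Bond=-123.6138
(1,1): Delta=1.0000 Bond=-123.6138
(2,0): Delta=1.0000 Bond=-135.9752
(2,1): Delta=1.0000 Bond=-135.9752
(2,2): Delta=1.0000 Bond=-135.9752
(3,0): Delta=1.0000 Bond=-149.5727
(3,1): Delta=1.0000 Bond=-149.5727
(3,2): Delta=1.0000 Bond=-149.5727
(3,3): Delta=1.0000 Bond=-149.5727
V0=-49.3762

Risk-neutral probability p* = (R−d)/(u−d) = (1.1−0.84)/(1.46−0.84) = 0.4194.
Terminal values V(4,·): V(4,0)=-133.1641, V(4,1)=-110.0131, V(4,2)=-69.7744, V(4,3)=0.1642, V(4,4)=121.7243
  t=3,j=0: stock 37.3404 → up 54.5169 (V=-110.0131), down 31.3659 (V=-133.1641). Price -112.2324; hedge Δ=1.0000, bond B=-149.5727.
  t=3,j=1: stock 64.9011 → up 94.7556 (V=-69.7744), down 54.5169 (V=-110.0131). Price -84.6716; hedge Δ=1.0000, bond B=-149.5727.
  t=3,j=2: stock 112.8043 → up 164.6942 (V=0.1642), down 94.7556 (V=-69.7744). Price -36.7685; hedge Δ=1.0000, bond B=-149.5727.
  t=3,j=3: stock 196.0646 → up 286.2543 (V=121.7243), down 164.6942 (V=0.1642). Price 46.4918; hedge Δ=1.0000, bond B=-149.5727.
  t=2,j=0: stock 44.4528 → up 64.9011 (V=-84.6716), down 37.3404 (V=-112.2324). Price -91.5224; hedge Δ=1.0000, bond B=-135.9752.
  t=2,j=1: stock 77.2632 → up 112.8043 (V=-36.7685), down 64.9011 (V=-84.6716). Price -58.7120; hedge Δ=1.0000, bond B=-135.9752.
  t=2,j=2: stock 134.2908 → up 196.0646 (V=46.4918), down 112.8043 (V=-36.7685). Price -1.6844; hedge Δ=1.0000, bond B=-135.9752.
  t=1,j=0: stock 52.9200 → up 77.2632 (V=-58.7120), down 44.4528 (V=-91.5224). Price -70.6938; hedge Δ=1.0000, bond B=-123.6138.
  t=1,j=1: stock 91.9800 → up 134.2908 (V=-1.6844), down 77.2632 (V=-58.7120). Price -31.6338; hedge Δ=1.0000, bond B=-123.6138.
  t=0,j=0: stock 63.0000 → up 91.9800 (V=-31.6338), down 52.9200 (V=-70.6938). Price -49.3762; hedge Δ=1.0000, bond B=-112.3762.
Self-financing check: at every node Δ·S+B equals the discounted successor values.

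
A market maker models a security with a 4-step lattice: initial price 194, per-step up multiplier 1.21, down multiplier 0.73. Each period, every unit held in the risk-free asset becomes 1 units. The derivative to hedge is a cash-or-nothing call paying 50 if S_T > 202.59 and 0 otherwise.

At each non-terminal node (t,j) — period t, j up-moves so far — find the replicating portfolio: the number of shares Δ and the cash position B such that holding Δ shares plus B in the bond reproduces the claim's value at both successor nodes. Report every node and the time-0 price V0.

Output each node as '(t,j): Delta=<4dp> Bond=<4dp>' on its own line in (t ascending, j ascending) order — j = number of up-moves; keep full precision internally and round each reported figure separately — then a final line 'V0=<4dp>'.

(0,0): Delta=0.2230 Bond=-22.6799
(1,0): Delta=0.2327 Bond=-24.0601
(1,1): Delta=0.2184 Bond=-21.6064
(2,0): Delta=0.0000 Bond=0.0000
(2,1): Delta=0.3419 Bond=-42.7734
(2,2): Delta=0.1604 Bond=-5.1432
(3,0): Delta=0.0000 Bond=0.0000
(3,1): Delta=0.0000 Bond=0.0000
(3,2): Delta=0.5024 Bond=-76.0417
(3,3): Delta=0.0000 Bond=50.0000
V0=20.5788

Since d<R<u, set p* = (R−d)/(u−d) = 0.5625; price each node as the discounted p*-expectation of its children.
Terminal payoffs: V(4,0)=0.0000, V(4,1)=0.0000, V(4,2)=0.0000, V(4,3)=50.0000, V(4,4)=50.0000
Node (3,0) S=75.4693: V=(p*·0.0000+(1−p*)·0.0000)/1=0.0000; Δ=(0.0000−0.0000)/(91.3179−55.0926)=0.0000; B=V−Δ·S=0.0000
Node (3,1) S=125.0929: V=(p*·0.0000+(1−p*)·0.0000)/1=0.0000; Δ=(0.0000−0.0000)/(151.3625−91.3179)=0.0000; B=V−Δ·S=0.0000
Node (3,2) S=207.3458: V=(p*·50.0000+(1−p*)·0.0000)/1=28.1250; Δ=(50.0000−0.0000)/(250.8885−151.3625)=0.5024; B=V−Δ·S=-76.0417
Node (3,3) S=343.6828: V=(p*·50.0000+(1−p*)·50.0000)/1=50.0000; Δ=(50.0000−50.0000)/(415.8562−250.8885)=0.0000; B=V−Δ·S=50.0000
Node (2,0) S=103.3826: V=(p*·0.0000+(1−p*)·0.0000)/1=0.0000; Δ=(0.0000−0.0000)/(125.0929−75.4693)=0.0000; B=V−Δ·S=0.0000
Node (2,1) S=171.3602: V=(p*·28.1250+(1−p*)·0.0000)/1=15.8203; Δ=(28.1250−0.0000)/(207.3458−125.0929)=0.3419; B=V−Δ·S=-42.7734
Node (2,2) S=284.0354: V=(p*·50.0000+(1−p*)·28.1250)/1=40.4297; Δ=(50.0000−28.1250)/(343.6828−207.3458)=0.1604; B=V−Δ·S=-5.1432
Node (1,0) S=141.6200: V=(p*·15.8203+(1−p*)·0.0000)/1=8.8989; Δ=(15.8203−0.0000)/(171.3602−103.3826)=0.2327; B=V−Δ·S=-24.0601
Node (1,1) S=234.7400: V=(p*·40.4297+(1−p*)·15.8203)/1=29.6631; Δ=(40.4297−15.8203)/(284.0354−171.3602)=0.2184; B=V−Δ·S=-21.6064
Node (0,0) S=194.0000: V=(p*·29.6631+(1−p*)·8.8989)/1=20.5788; Δ=(29.6631−8.8989)/(234.7400−141.6200)=0.2230; B=V−Δ·S=-22.6799
Self-financing check: at every node Δ·S+B equals the discounted successor values.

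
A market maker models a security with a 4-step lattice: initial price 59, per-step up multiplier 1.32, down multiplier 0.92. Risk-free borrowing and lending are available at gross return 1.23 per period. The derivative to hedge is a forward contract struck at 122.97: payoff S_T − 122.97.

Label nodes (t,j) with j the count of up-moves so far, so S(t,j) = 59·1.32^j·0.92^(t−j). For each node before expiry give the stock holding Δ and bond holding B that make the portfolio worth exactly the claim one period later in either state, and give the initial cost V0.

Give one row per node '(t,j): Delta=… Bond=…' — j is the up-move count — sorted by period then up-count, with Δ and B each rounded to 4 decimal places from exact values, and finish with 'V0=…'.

No-arbitrage ⇒ martingale measure with p* = (R−d)/(u−d) = 0.7750.
Terminal payoffs: V(4,0)=-80.7028, V(4,1)=-62.3258, V(4,2)=-35.9587, V(4,3)=1.8723, V(4,4)=56.1515
(3,0): S=45.9426. Δ = (V_up−V_dn)/(S_up−S_dn) = (-62.3258−-80.7028)/(60.6442−42.2672) = 1.0000. V = [p*·-62.3258 + (1−p*)·-80.7028]/1.23 = -54.0330. B = V − Δ·S = -99.9756.
(3,1): S=65.9176. Δ = (V_up−V_dn)/(S_up−S_dn) = (-35.9587−-62.3258)/(87.0113−60.6442) = 1.0000. V = [p*·-35.9587 + (1−p*)·-62.3258]/1.23 = -34.0580. B = V − Δ·S = -99.9756.
(3,2): S=94.5775. Δ = (V_up−V_dn)/(S_up−S_dn) = (1.8723−-35.9587)/(124.8423−87.0113) = 1.0000. V = [p*·1.8723 + (1−p*)·-35.9587]/1.23 = -5.3981. B = V − Δ·S = -99.9756.
(3,3): S=135.6981. Δ = (V_up−V_dn)/(S_up−S_dn) = (56.1515−1.8723)/(179.1215−124.8423) = 1.0000. V = [p*·56.1515 + (1−p*)·1.8723]/1.23 = 35.7225. B = V − Δ·S = -99.9756.
(2,0): S=49.9376. Δ = (V_up−V_dn)/(S_up−S_dn) = (-34.0580−-54.0330)/(65.9176−45.9426) = 1.0000. V = [p*·-34.0580 + (1−p*)·-54.0330]/1.23 = -31.3434. B = V − Δ·S = -81.2810.
(2,1): S=71.6496. Δ = (V_up−V_dn)/(S_up−S_dn) = (-5.3981−-34.0580)/(94.5775−65.9176) = 1.0000. V = [p*·-5.3981 + (1−p*)·-34.0580]/1.23 = -9.6314. B = V − Δ·S = -81.2810.
(2,2): S=102.8016. Δ = (V_up−V_dn)/(S_up−S_dn) = (35.7225−-5.3981)/(135.6981−94.5775) = 1.0000. V = [p*·35.7225 + (1−p*)·-5.3981]/1.23 = 21.5206. B = V − Δ·S = -81.2810.
(1,0): S=54.2800. Δ = (V_up−V_dn)/(S_up−S_dn) = (-9.6314−-31.3434)/(71.6496−49.9376) = 1.0000. V = [p*·-9.6314 + (1−p*)·-31.3434]/1.23 = -11.8021. B = V − Δ·S = -66.0821.
(1,1): S=77.8800. Δ = (V_up−V_dn)/(S_up−S_dn) = (21.5206−-9.6314)/(102.8016−71.6496) = 1.0000. V = [p*·21.5206 + (1−p*)·-9.6314]/1.23 = 11.7979. B = V − Δ·S = -66.0821.
(0,0): S=59.0000. Δ = (V_up−V_dn)/(S_up−S_dn) = (11.7979−-11.8021)/(77.8800−54.2800) = 1.0000. V = [p*·11.7979 + (1−p*)·-11.8021]/1.23 = 5.2747. B = V − Δ·S = -53.7253.
The time-0 hedge costs 5.2747, which is the no-arbitrage price.

(0,0): Delta=1.0000 Bond=-53.7253
(1,0): Delta=1.0000 Bond=-66.0821
(1,1): Delta=1.0000 Bond=-66.0821
(2,0): Delta=1.0000 Bond=-81.2810
(2,1): Delta=1.0000 Bond=-81.2810
(2,2): Delta=1.0000 Bond=-81.2810
(3,0): Delta=1.0000 Bond=-99.9756
(3,1): Delta=1.0000 Bond=-99.9756
(3,2): Delta=1.0000 Bond=-99.9756
(3,3): Delta=1.0000 Bond=-99.9756
V0=5.2747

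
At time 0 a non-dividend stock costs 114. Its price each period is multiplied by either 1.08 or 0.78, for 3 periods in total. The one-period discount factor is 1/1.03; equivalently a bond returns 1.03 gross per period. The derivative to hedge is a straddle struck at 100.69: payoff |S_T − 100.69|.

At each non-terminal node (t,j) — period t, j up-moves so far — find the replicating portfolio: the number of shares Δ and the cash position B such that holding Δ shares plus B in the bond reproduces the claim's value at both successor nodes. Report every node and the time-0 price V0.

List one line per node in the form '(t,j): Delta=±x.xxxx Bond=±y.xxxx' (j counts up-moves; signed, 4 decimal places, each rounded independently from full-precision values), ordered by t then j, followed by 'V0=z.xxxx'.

(0,0): Delta=0.5733 Bond=-39.8348
(1,0): Delta=-0.8164 Bond=82.5489
(1,1): Delta=0.7741 Bond=-65.7455
(2,0): Delta=-1.0000 Bond=97.7573
(2,1): Delta=-0.7899 Bond=82.4789
(2,2): Delta=1.0000 Bond=-97.7573
V0=25.5264

No-arbitrage ⇒ martingale measure with p* = (R−d)/(u−d) = 0.8333.
Terminal payoffs: V(3,0)=46.5911, V(3,1)=25.7838, V(3,2)=3.0263, V(3,3)=42.9172
  t=2,j=0: stock 69.3576 → up 74.9062 (V=25.7838), down 54.0989 (V=46.5911). Price 28.3997; hedge Δ=-1.0000, bond B=97.7573.
  t=2,j=1: stock 96.0336 → up 103.7163 (V=3.0263), down 74.9062 (V=25.7838). Price 6.6206; hedge Δ=-0.7899, bond B=82.4789.
  t=2,j=2: stock 132.9696 → up 143.6072 (V=42.9172), down 103.7163 (V=3.0263). Price 35.2123; hedge Δ=1.0000, bond B=-97.7573.
  t=1,j=0: stock 88.9200 → up 96.0336 (V=6.6206), down 69.3576 (V=28.3997). Price 9.9519; hedge Δ=-0.8164, bond B=82.5489.
  t=1,j=1: stock 123.1200 → up 132.9696 (V=35.2123), down 96.0336 (V=6.6206). Price 29.5602; hedge Δ=0.7741, bond B=-65.7455.
  t=0,j=0: stock 114.0000 → up 123.1200 (V=29.5602), down 88.9200 (V=9.9519). Price 25.5264; hedge Δ=0.5733, bond B=-39.8348.
Root portfolio cost Δ·114+B reproduces V0=25.5264.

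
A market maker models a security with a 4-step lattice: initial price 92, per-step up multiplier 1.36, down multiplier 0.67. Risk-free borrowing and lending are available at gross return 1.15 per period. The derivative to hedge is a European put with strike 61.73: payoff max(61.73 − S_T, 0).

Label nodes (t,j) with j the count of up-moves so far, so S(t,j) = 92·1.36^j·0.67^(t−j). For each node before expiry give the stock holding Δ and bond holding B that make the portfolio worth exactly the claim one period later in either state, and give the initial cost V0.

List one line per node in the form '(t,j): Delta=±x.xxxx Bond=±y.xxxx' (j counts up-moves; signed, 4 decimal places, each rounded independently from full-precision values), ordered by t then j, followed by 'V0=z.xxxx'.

No-arbitrage ⇒ martingale measure with p* = (R−d)/(u−d) = 0.6957.
At expiry t=4: V(4,0)=43.1910, V(4,1)=24.0985, V(4,2)=0.0000, V(4,3)=0.0000, V(4,4)=0.0000
  t=3,j=0: stock 27.6702 → up 37.6315 (V=24.0985), down 18.5390 (V=43.1910). Price 26.0081; hedge Δ=-1.0000, bond B=53.6783.
  t=3,j=1: stock 56.1664 → up 76.3863 (V=0.0000), down 37.6315 (V=24.0985). Price 6.3777; hedge Δ=-0.6218, bond B=41.3031.
  t=3,j=2: stock 114.0093 → up 155.0527 (V=0.0000), down 76.3863 (V=0.0000). Price 0.0000; hedge Δ=0.0000, bond B=0.0000.
  t=3,j=3: stock 231.4220 → up 314.7339 (V=0.0000), down 155.0527 (V=0.0000). Price 0.0000; hedge Δ=0.0000, bond B=0.0000.
  t=2,j=0: stock 41.2988 → up 56.1664 (V=6.3777), down 27.6702 (V=26.0081). Price 10.7410; hedge Δ=-0.6889, bond B=39.1908.
  t=2,j=1: stock 83.8304 → up 114.0093 (V=0.0000), down 56.1664 (V=6.3777). Price 1.6879; hedge Δ=-0.1103, bond B=10.9309.
  t=2,j=2: stock 170.1632 → up 231.4220 (V=0.0000), down 114.0093 (V=0.0000). Price 0.0000; hedge Δ=0.0000, bond B=0.0000.
  t=1,j=0: stock 61.6400 → up 83.8304 (V=1.6879), down 41.2988 (V=10.7410). Price 3.8636; hedge Δ=-0.2129, bond B=16.9841.
  t=1,j=1: stock 125.1200 → up 170.1632 (V=0.0000), down 83.8304 (V=1.6879). Price 0.4467; hedge Δ=-0.0196, bond B=2.8929.
  t=0,j=0: stock 92.0000 → up 125.1200 (V=0.4467), down 61.6400 (V=3.8636). Price 1.2927; hedge Δ=-0.0538, bond B=6.2448.
Root portfolio cost Δ·92+B reproduces V0=1.2927.

(0,0): Delta=-0.0538 Bond=6.2448
(1,0): Delta=-0.2129 Bond=16.9841
(1,1): Delta=-0.0196 Bond=2.8929
(2,0): Delta=-0.6889 Bond=39.1908
(2,1): Delta=-0.1103 Bond=10.9309
(2,2): Delta=0.0000 Bond=0.0000
(3,0): Delta=-1.0000 Bond=53.6783
(3,1): Delta=-0.6218 Bond=41.3031
(3,2): Delta=0.0000 Bond=0.0000
(3,3): Delta=0.0000 Bond=0.0000
V0=1.2927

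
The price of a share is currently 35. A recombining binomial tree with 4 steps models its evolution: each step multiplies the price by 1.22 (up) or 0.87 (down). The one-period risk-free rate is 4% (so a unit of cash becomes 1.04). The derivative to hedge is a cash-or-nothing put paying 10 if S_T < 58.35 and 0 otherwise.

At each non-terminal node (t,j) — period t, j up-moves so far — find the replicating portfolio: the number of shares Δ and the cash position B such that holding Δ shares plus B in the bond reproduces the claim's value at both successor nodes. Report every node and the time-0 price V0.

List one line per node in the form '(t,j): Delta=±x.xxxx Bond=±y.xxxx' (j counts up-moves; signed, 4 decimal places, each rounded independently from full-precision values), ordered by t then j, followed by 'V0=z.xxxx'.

(0,0): Delta=-0.0832 Bond=10.9828
(1,0): Delta=0.0000 Bond=8.8900
(1,1): Delta=-0.1459 Bond=14.1033
(2,0): Delta=0.0000 Bond=9.2456
(2,1): Delta=0.0000 Bond=9.2456
(2,2): Delta=-0.2561 Bond=20.4082
(3,0): Delta=0.0000 Bond=9.6154
(3,1): Delta=0.0000 Bond=9.6154
(3,2): Delta=0.0000 Bond=9.6154
(3,3): Delta=-0.4496 Bond=33.5165
V0=8.0723

Under the risk-neutral measure, an up-move has probability p* = (R−d)/(u−d) = 0.4857 and values discount at R = 1.04.
Terminal payoffs: V(4,0)=10.0000, V(4,1)=10.0000, V(4,2)=10.0000, V(4,3)=10.0000, V(4,4)=0.0000
  t=3,j=0: stock 23.0476 → up 28.1181 (V=10.0000), down 20.0514 (V=10.0000). Price 9.6154; hedge Δ=0.0000, bond B=9.6154.
  t=3,j=1: stock 32.3196 → up 39.4299 (V=10.0000), down 28.1181 (V=10.0000). Price 9.6154; hedge Δ=0.0000, bond B=9.6154.
  t=3,j=2: stock 45.3218 → up 55.2926 (V=10.0000), down 39.4299 (V=10.0000). Price 9.6154; hedge Δ=0.0000, bond B=9.6154.
  t=3,j=3: stock 63.5547 → up 77.5367 (V=0.0000), down 55.2926 (V=10.0000). Price 4.9451; hedge Δ=-0.4496, bond B=33.5165.
  t=2,j=0: stock 26.4915 → up 32.3196 (V=9.6154), down 23.0476 (V=9.6154). Price 9.2456; hedge Δ=0.0000, bond B=9.2456.
  t=2,j=1: stock 37.1490 → up 45.3218 (V=9.6154), down 32.3196 (V=9.6154). Price 9.2456; hedge Δ=0.0000, bond B=9.2456.
  t=2,j=2: stock 52.0940 → up 63.5547 (V=4.9451), down 45.3218 (V=9.6154). Price 7.0644; hedge Δ=-0.2561, bond B=20.4082.
  t=1,j=0: stock 30.4500 → up 37.1490 (V=9.2456), down 26.4915 (V=9.2456). Price 8.8900; hedge Δ=0.0000, bond B=8.8900.
  t=1,j=1: stock 42.7000 → up 52.0940 (V=7.0644), down 37.1490 (V=9.2456). Price 7.8713; hedge Δ=-0.1459, bond B=14.1033.
  t=0,j=0: stock 35.0000 → up 42.7000 (V=7.8713), down 30.4500 (V=8.8900). Price 8.0723; hedge Δ=-0.0832, bond B=10.9828.
Root portfolio cost Δ·35+B reproduces V0=8.0723.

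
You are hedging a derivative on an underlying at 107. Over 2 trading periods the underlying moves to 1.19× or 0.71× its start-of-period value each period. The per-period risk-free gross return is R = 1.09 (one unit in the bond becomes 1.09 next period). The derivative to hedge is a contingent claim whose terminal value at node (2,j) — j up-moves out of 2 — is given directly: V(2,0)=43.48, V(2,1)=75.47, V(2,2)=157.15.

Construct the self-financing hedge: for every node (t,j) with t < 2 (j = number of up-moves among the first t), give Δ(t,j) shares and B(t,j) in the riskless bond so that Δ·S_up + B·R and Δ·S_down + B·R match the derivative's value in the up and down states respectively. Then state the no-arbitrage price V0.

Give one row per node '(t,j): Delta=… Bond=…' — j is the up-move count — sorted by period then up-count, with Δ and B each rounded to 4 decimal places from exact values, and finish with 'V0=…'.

Risk-neutral probability p* = (R−d)/(u−d) = (1.09−0.71)/(1.19−0.71) = 0.7917.
Terminal payoffs: V(2,0)=43.4800, V(2,1)=75.4700, V(2,2)=157.1500
Node (1,0) S=75.9700: V=(p*·75.4700+(1−p*)·43.4800)/1.09=63.1242; Δ=(75.4700−43.4800)/(90.4043−53.9387)=0.8773; B=V−Δ·S=-3.5216
Node (1,1) S=127.3300: V=(p*·157.1500+(1−p*)·75.4700)/1.09=128.5627; Δ=(157.1500−75.4700)/(151.5227−90.4043)=1.3364; B=V−Δ·S=-41.6040
Node (0,0) S=107.0000: V=(p*·128.5627+(1−p*)·63.1242)/1.09=105.4401; Δ=(128.5627−63.1242)/(127.3300−75.9700)=1.2741; B=V−Δ·S=-30.8900
The time-0 hedge costs 105.4401, which is the no-arbitrage price.

(0,0): Delta=1.2741 Bond=-30.8900
(1,0): Delta=0.8773 Bond=-3.5216
(1,1): Delta=1.3364 Bond=-41.6040
V0=105.4401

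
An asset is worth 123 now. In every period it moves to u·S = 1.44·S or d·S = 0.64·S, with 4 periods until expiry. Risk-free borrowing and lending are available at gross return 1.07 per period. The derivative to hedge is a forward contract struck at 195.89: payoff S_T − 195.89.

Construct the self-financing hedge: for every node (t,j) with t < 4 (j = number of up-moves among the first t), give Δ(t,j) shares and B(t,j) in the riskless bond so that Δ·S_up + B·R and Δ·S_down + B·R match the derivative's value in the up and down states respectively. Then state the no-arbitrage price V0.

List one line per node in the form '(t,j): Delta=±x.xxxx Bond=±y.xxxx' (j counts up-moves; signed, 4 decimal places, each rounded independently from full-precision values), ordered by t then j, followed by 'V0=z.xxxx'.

(0,0): Delta=1.0000 Bond=-149.4435
(1,0): Delta=1.0000 Bond=-159.9046
(1,1): Delta=1.0000 Bond=-159.9046
(2,0): Delta=1.0000 Bond=-171.0979
(2,1): Delta=1.0000 Bond=-171.0979
(2,2): Delta=1.0000 Bond=-171.0979
(3,0): Delta=1.0000 Bond=-183.0748
(3,1): Delta=1.0000 Bond=-183.0748
(3,2): Delta=1.0000 Bond=-183.0748
(3,3): Delta=1.0000 Bond=-183.0748
V0=-26.4435

No-arbitrage ⇒ martingale measure with p* = (R−d)/(u−d) = 0.5375.
Terminal payoffs: V(4,0)=-175.2540, V(4,1)=-149.4591, V(4,2)=-91.4204, V(4,3)=39.1667, V(4,4)=332.9875
  t=3,j=0: stock 32.2437 → up 46.4309 (V=-149.4591), down 20.6360 (V=-175.2540). Price -150.8311; hedge Δ=1.0000, bond B=-183.0748.
  t=3,j=1: stock 72.5484 → up 104.4696 (V=-91.4204), down 46.4309 (V=-149.4591). Price -110.5264; hedge Δ=1.0000, bond B=-183.0748.
  t=3,j=2: stock 163.2338 → up 235.0567 (V=39.1667), down 104.4696 (V=-91.4204). Price -19.8410; hedge Δ=1.0000, bond B=-183.0748.
  t=3,j=3: stock 367.2760 → up 528.8775 (V=332.9875), down 235.0567 (V=39.1667). Price 184.2013; hedge Δ=1.0000, bond B=-183.0748.
  t=2,j=0: stock 50.3808 → up 72.5484 (V=-110.5264), down 32.2437 (V=-150.8311). Price -120.7171; hedge Δ=1.0000, bond B=-171.0979.
  t=2,j=1: stock 113.3568 → up 163.2338 (V=-19.8410), down 72.5484 (V=-110.5264). Price -57.7411; hedge Δ=1.0000, bond B=-171.0979.
  t=2,j=2: stock 255.0528 → up 367.2760 (V=184.2013), down 163.2338 (V=-19.8410). Price 83.9549; hedge Δ=1.0000, bond B=-171.0979.
  t=1,j=0: stock 78.7200 → up 113.3568 (V=-57.7411), down 50.3808 (V=-120.7171). Price -81.1846; hedge Δ=1.0000, bond B=-159.9046.
  t=1,j=1: stock 177.1200 → up 255.0528 (V=83.9549), down 113.3568 (V=-57.7411). Price 17.2154; hedge Δ=1.0000, bond B=-159.9046.
  t=0,j=0: stock 123.0000 → up 177.1200 (V=17.2154), down 78.7200 (V=-81.1846). Price -26.4435; hedge Δ=1.0000, bond B=-149.4435.
Check: Δ(0,0)·S0 + B(0,0) = -26.4435 = V0.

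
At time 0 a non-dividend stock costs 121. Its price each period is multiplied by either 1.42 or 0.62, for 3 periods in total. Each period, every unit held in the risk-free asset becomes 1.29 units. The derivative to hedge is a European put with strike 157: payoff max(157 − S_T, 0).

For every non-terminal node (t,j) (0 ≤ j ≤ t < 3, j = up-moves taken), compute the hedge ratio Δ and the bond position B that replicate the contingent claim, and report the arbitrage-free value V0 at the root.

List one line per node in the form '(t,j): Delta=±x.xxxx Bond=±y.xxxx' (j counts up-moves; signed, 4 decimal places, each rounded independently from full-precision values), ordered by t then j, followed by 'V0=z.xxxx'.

(0,0): Delta=-0.1751 Bond=25.1609
(1,0): Delta=-1.0000 Bond=94.3453
(1,1): Delta=-0.1052 Bond=20.4495
(2,0): Delta=-1.0000 Bond=121.7054
(2,1): Delta=-1.0000 Bond=121.7054
(2,2): Delta=-0.0294 Bond=7.8839
V0=3.9798

The replicating-portfolio and risk-neutral prices coincide; use p* = (1.29−0.62)/(1.42−0.62) = 0.8375 for the latter.
At expiry t=3: V(3,0)=128.1623, V(3,1)=90.9524, V(3,2)=5.7297, V(3,3)=0.0000
(2,0): S=46.5124. Δ = (V_up−V_dn)/(S_up−S_dn) = (90.9524−128.1623)/(66.0476−28.8377) = -1.0000. V = [p*·90.9524 + (1−p*)·128.1623]/1.29 = 75.1930. B = V − Δ·S = 121.7054.
(2,1): S=106.5284. Δ = (V_up−V_dn)/(S_up−S_dn) = (5.7297−90.9524)/(151.2703−66.0476) = -1.0000. V = [p*·5.7297 + (1−p*)·90.9524]/1.29 = 15.1770. B = V − Δ·S = 121.7054.
(2,2): S=243.9844. Δ = (V_up−V_dn)/(S_up−S_dn) = (0.0000−5.7297)/(346.4578−151.2703) = -0.0294. V = [p*·0.0000 + (1−p*)·5.7297]/1.29 = 0.7218. B = V − Δ·S = 7.8839.
(1,0): S=75.0200. Δ = (V_up−V_dn)/(S_up−S_dn) = (15.1770−75.1930)/(106.5284−46.5124) = -1.0000. V = [p*·15.1770 + (1−p*)·75.1930]/1.29 = 19.3253. B = V − Δ·S = 94.3453.
(1,1): S=171.8200. Δ = (V_up−V_dn)/(S_up−S_dn) = (0.7218−15.1770)/(243.9844−106.5284) = -0.1052. V = [p*·0.7218 + (1−p*)·15.1770]/1.29 = 2.3804. B = V − Δ·S = 20.4495.
(0,0): S=121.0000. Δ = (V_up−V_dn)/(S_up−S_dn) = (2.3804−19.3253)/(171.8200−75.0200) = -0.1751. V = [p*·2.3804 + (1−p*)·19.3253]/1.29 = 3.9798. B = V − Δ·S = 25.1609.
The time-0 hedge costs 3.9798, which is the no-arbitrage price.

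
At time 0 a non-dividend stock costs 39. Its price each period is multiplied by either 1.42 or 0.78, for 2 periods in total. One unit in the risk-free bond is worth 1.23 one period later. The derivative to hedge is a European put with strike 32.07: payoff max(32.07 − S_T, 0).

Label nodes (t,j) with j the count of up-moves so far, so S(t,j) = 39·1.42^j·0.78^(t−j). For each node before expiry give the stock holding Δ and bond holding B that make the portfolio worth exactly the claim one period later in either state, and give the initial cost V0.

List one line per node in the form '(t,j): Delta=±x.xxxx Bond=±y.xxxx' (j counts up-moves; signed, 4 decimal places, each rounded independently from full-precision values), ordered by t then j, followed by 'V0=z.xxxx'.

(0,0): Delta=-0.0807 Bond=3.6321
(1,0): Delta=-0.4285 Bond=15.0485
(1,1): Delta=0.0000 Bond=0.0000
V0=0.4860

Since d<R<u, set p* = (R−d)/(u−d) = 0.7031; price each node as the discounted p*-expectation of its children.
Terminal payoffs: V(2,0)=8.3424, V(2,1)=0.0000, V(2,2)=0.0000
Node (1,0) S=30.4200: V=(p*·0.0000+(1−p*)·8.3424)/1.23=2.0135; Δ=(0.0000−8.3424)/(43.1964−23.7276)=-0.4285; B=V−Δ·S=15.0485
Node (1,1) S=55.3800: V=(p*·0.0000+(1−p*)·0.0000)/1.23=0.0000; Δ=(0.0000−0.0000)/(78.6396−43.1964)=0.0000; B=V−Δ·S=0.0000
Node (0,0) S=39.0000: V=(p*·0.0000+(1−p*)·2.0135)/1.23=0.4860; Δ=(0.0000−2.0135)/(55.3800−30.4200)=-0.0807; B=V−Δ·S=3.6321
Check: Δ(0,0)·S0 + B(0,0) = 0.4860 = V0.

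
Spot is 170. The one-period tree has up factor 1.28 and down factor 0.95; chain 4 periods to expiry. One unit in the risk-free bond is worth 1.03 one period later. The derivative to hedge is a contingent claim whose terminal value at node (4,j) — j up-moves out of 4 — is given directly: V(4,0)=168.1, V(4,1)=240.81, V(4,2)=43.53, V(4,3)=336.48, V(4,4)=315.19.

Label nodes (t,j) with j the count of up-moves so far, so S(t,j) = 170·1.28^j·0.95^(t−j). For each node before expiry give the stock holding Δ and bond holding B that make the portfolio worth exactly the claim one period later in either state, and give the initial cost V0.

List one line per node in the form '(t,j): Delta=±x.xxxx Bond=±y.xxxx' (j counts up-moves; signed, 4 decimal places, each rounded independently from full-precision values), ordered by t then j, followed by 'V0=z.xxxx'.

No-arbitrage ⇒ martingale measure with p* = (R−d)/(u−d) = 0.2424.
Payoff layer (t=4): V(4,0)=168.1000, V(4,1)=240.8100, V(4,2)=43.5300, V(4,3)=336.4800, V(4,4)=315.1900
(3,0): S=145.7537. Δ = (V_up−V_dn)/(S_up−S_dn) = (240.8100−168.1000)/(186.5648−138.4661) = 1.5117. V = [p*·240.8100 + (1−p*)·168.1000]/1.03 = 180.3172. B = V − Δ·S = -40.0162.
(3,1): S=196.3840. Δ = (V_up−V_dn)/(S_up−S_dn) = (43.5300−240.8100)/(251.3715−186.5648) = -3.0441. V = [p*·43.5300 + (1−p*)·240.8100]/1.03 = 187.3636. B = V − Δ·S = 785.1818.
(3,2): S=264.6016. Δ = (V_up−V_dn)/(S_up−S_dn) = (336.4800−43.5300)/(338.6900−251.3715) = 3.3550. V = [p*·336.4800 + (1−p*)·43.5300]/1.03 = 111.2118. B = V − Δ·S = -776.5154.
(3,3): S=356.5158. Δ = (V_up−V_dn)/(S_up−S_dn) = (315.1900−336.4800)/(456.3403−338.6900) = -0.1810. V = [p*·315.1900 + (1−p*)·336.4800]/1.03 = 321.6687. B = V − Δ·S = 386.1839.
(2,0): S=153.4250. Δ = (V_up−V_dn)/(S_up−S_dn) = (187.3636−180.3172)/(196.3840−145.7537) = 0.1392. V = [p*·187.3636 + (1−p*)·180.3172]/1.03 = 176.7237. B = V − Δ·S = 155.3707.
(2,1): S=206.7200. Δ = (V_up−V_dn)/(S_up−S_dn) = (111.2118−187.3636)/(264.6016−196.3840) = -1.1163. V = [p*·111.2118 + (1−p*)·187.3636]/1.03 = 163.9831. B = V − Δ·S = 394.7462.
(2,2): S=278.5280. Δ = (V_up−V_dn)/(S_up−S_dn) = (321.6687−111.2118)/(356.5158−264.6016) = 2.2897. V = [p*·321.6687 + (1−p*)·111.2118]/1.03 = 157.5065. B = V − Δ·S = -480.2417.
(1,0): S=161.5000. Δ = (V_up−V_dn)/(S_up−S_dn) = (163.9831−176.7237)/(206.7200−153.4250) = -0.2391. V = [p*·163.9831 + (1−p*)·176.7237]/1.03 = 168.5777. B = V − Δ·S = 207.1855.
(1,1): S=217.6000. Δ = (V_up−V_dn)/(S_up−S_dn) = (157.5065−163.9831)/(278.5280−206.7200) = -0.0902. V = [p*·157.5065 + (1−p*)·163.9831]/1.03 = 157.6825. B = V − Δ·S = 177.3086.
(0,0): S=170.0000. Δ = (V_up−V_dn)/(S_up−S_dn) = (157.6825−168.5777)/(217.6000−161.5000) = -0.1942. V = [p*·157.6825 + (1−p*)·168.5777]/1.03 = 161.1034. B = V − Δ·S = 194.1191.
Check: Δ(0,0)·S0 + B(0,0) = 161.1034 = V0.

(0,0): Delta=-0.1942 Bond=194.1191
(1,0): Delta=-0.2391 Bond=207.1855
(1,1): Delta=-0.0902 Bond=177.3086
(2,0): Delta=0.1392 Bond=155.3707
(2,1): Delta=-1.1163 Bond=394.7462
(2,2): Delta=2.2897 Bond=-480.2417
(3,0): Delta=1.5117 Bond=-40.0162
(3,1): Delta=-3.0441 Bond=785.1818
(3,2): Delta=3.3550 Bond=-776.5154
(3,3): Delta=-0.1810 Bond=386.1839
V0=161.1034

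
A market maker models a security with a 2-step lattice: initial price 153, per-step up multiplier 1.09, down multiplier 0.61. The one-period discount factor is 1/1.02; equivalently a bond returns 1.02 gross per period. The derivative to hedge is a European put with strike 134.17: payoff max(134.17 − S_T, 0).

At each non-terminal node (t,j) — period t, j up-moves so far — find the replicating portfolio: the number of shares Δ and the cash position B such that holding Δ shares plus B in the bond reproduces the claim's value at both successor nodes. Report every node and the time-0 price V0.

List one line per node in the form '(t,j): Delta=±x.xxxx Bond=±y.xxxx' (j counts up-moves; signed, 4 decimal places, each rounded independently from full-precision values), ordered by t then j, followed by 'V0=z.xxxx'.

No-arbitrage ⇒ martingale measure with p* = (R−d)/(u−d) = 0.8542.
Terminal values V(2,·): V(2,0)=77.2387, V(2,1)=32.4403, V(2,2)=0.0000
(1,0): S=93.3300. Δ = (V_up−V_dn)/(S_up−S_dn) = (32.4403−77.2387)/(101.7297−56.9313) = -1.0000. V = [p*·32.4403 + (1−p*)·77.2387]/1.02 = 38.2092. B = V − Δ·S = 131.5392.
(1,1): S=166.7700. Δ = (V_up−V_dn)/(S_up−S_dn) = (0.0000−32.4403)/(181.7793−101.7297) = -0.4053. V = [p*·0.0000 + (1−p*)·32.4403]/1.02 = 4.6381. B = V − Δ·S = 72.2221.
(0,0): S=153.0000. Δ = (V_up−V_dn)/(S_up−S_dn) = (4.6381−38.2092)/(166.7700−93.3300) = -0.4571. V = [p*·4.6381 + (1−p*)·38.2092]/1.02 = 9.3470. B = V − Δ·S = 79.2868.
The time-0 hedge costs 9.3470, which is the no-arbitrage price.

(0,0): Delta=-0.4571 Bond=79.2868
(1,0): Delta=-1.0000 Bond=131.5392
(1,1): Delta=-0.4053 Bond=72.2221
V0=9.3470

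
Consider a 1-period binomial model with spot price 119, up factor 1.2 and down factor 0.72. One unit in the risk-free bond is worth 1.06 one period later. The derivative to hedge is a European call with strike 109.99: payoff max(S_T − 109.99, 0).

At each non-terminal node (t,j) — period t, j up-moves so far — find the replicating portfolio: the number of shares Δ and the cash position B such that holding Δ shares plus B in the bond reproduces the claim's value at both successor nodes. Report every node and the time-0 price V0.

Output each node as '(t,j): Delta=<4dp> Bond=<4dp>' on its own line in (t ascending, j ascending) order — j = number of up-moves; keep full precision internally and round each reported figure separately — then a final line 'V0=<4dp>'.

(0,0): Delta=0.5744 Bond=-46.4292
V0=21.9249

The replicating-portfolio and risk-neutral prices coincide; use p* = (1.06−0.72)/(1.2−0.72) = 0.7083 for the latter.
Payoff layer (t=1): V(1,0)=0.0000, V(1,1)=32.8100
  t=0,j=0: stock 119.0000 → up 142.8000 (V=32.8100), down 85.6800 (V=0.0000). Price 21.9249; hedge Δ=0.5744, bond B=-46.4292.
The time-0 hedge costs 21.9249, which is the no-arbitrage price.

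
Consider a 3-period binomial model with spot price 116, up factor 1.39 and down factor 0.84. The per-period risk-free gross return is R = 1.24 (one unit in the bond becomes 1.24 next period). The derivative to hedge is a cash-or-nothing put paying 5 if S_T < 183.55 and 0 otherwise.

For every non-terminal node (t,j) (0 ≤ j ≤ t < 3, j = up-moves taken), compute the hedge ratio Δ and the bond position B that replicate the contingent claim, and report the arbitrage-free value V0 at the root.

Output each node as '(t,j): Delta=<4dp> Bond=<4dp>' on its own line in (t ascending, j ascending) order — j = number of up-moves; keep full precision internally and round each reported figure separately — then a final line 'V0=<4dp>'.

Since d<R<u, set p* = (R−d)/(u−d) = 0.7273; price each node as the discounted p*-expectation of its children.
Terminal values V(3,·): V(3,0)=5.0000, V(3,1)=5.0000, V(3,2)=0.0000, V(3,3)=0.0000
(2,0): S=81.8496. Δ = (V_up−V_dn)/(S_up−S_dn) = (5.0000−5.0000)/(113.7709−68.7537) = 0.0000. V = [p*·5.0000 + (1−p*)·5.0000]/1.24 = 4.0323. B = V − Δ·S = 4.0323.
(2,1): S=135.4416. Δ = (V_up−V_dn)/(S_up−S_dn) = (0.0000−5.0000)/(188.2638−113.7709) = -0.0671. V = [p*·0.0000 + (1−p*)·5.0000]/1.24 = 1.0997. B = V − Δ·S = 10.1906.
(2,2): S=224.1236. Δ = (V_up−V_dn)/(S_up−S_dn) = (0.0000−0.0000)/(311.5318−188.2638) = 0.0000. V = [p*·0.0000 + (1−p*)·0.0000]/1.24 = 0.0000. B = V − Δ·S = 0.0000.
(1,0): S=97.4400. Δ = (V_up−V_dn)/(S_up−S_dn) = (1.0997−4.0323)/(135.4416−81.8496) = -0.0547. V = [p*·1.0997 + (1−p*)·4.0323]/1.24 = 1.5318. B = V − Δ·S = 6.8638.
(1,1): S=161.2400. Δ = (V_up−V_dn)/(S_up−S_dn) = (0.0000−1.0997)/(224.1236−135.4416) = -0.0124. V = [p*·0.0000 + (1−p*)·1.0997]/1.24 = 0.2419. B = V − Δ·S = 2.2413.
(0,0): S=116.0000. Δ = (V_up−V_dn)/(S_up−S_dn) = (0.2419−1.5318)/(161.2400−97.4400) = -0.0202. V = [p*·0.2419 + (1−p*)·1.5318]/1.24 = 0.4788. B = V − Δ·S = 2.8242.
Root portfolio cost Δ·116+B reproduces V0=0.4788.

(0,0): Delta=-0.0202 Bond=2.8242
(1,0): Delta=-0.0547 Bond=6.8638
(1,1): Delta=-0.0124 Bond=2.2413
(2,0): Delta=0.0000 Bond=4.0323
(2,1): Delta=-0.0671 Bond=10.1906
(2,2): Delta=0.0000 Bond=0.0000
V0=0.4788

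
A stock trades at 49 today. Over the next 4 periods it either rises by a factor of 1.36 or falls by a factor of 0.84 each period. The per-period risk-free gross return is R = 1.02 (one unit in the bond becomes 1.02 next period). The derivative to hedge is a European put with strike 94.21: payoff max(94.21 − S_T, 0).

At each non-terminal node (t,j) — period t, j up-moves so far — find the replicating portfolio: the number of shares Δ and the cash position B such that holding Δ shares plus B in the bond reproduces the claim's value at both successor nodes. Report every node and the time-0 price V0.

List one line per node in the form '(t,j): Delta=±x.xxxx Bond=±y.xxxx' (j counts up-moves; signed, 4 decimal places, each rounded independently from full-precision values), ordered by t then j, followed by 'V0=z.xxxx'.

The replicating-portfolio and risk-neutral prices coincide; use p* = (1.02−0.84)/(1.36−0.84) = 0.3462 for the latter.
Terminal payoffs: V(4,0)=69.8143, V(4,1)=54.7122, V(4,2)=30.2612, V(4,3)=0.0000, V(4,4)=0.0000
  t=3,j=0: stock 29.0425 → up 39.4978 (V=54.7122), down 24.3957 (V=69.8143). Price 63.3202; hedge Δ=-1.0000, bond B=92.3627.
  t=3,j=1: stock 47.0212 → up 63.9488 (V=30.2612), down 39.4978 (V=54.7122). Price 45.3416; hedge Δ=-1.0000, bond B=92.3627.
  t=3,j=2: stock 76.1295 → up 103.5362 (V=0.0000), down 63.9488 (V=30.2612). Price 19.3982; hedge Δ=-0.7644, bond B=77.5928.
  t=3,j=3: stock 123.2573 → up 167.6300 (V=0.0000), down 103.5362 (V=0.0000). Price 0.0000; hedge Δ=0.0000, bond B=0.0000.
  t=2,j=0: stock 34.5744 → up 47.0212 (V=45.3416), down 29.0425 (V=63.3202). Price 55.9773; hedge Δ=-1.0000, bond B=90.5517.
  t=2,j=1: stock 55.9776 → up 76.1295 (V=19.3982), down 47.0212 (V=45.3416). Price 35.6482; hedge Δ=-0.8913, bond B=85.5393.
  t=2,j=2: stock 90.6304 → up 123.2573 (V=0.0000), down 76.1295 (V=19.3982). Price 12.4347; hedge Δ=-0.4116, bond B=49.7390.
  t=1,j=0: stock 41.1600 → up 55.9776 (V=35.6482), down 34.5744 (V=55.9773). Price 47.9807; hedge Δ=-0.9498, bond B=87.0751.
  t=1,j=1: stock 66.6400 → up 90.6304 (V=12.4347), down 55.9776 (V=35.6482). Price 27.0713; hedge Δ=-0.6699, bond B=71.7126.
  t=0,j=0: stock 49.0000 → up 66.6400 (V=27.0713), down 41.1600 (V=47.9807). Price 39.9440; hedge Δ=-0.8206, bond B=80.1543.
Each (Δ,B) replicates both successor values, so the strategy is self-financing and V0 is arbitrage-free.

(0,0): Delta=-0.8206 Bond=80.1543
(1,0): Delta=-0.9498 Bond=87.0751
(1,1): Delta=-0.6699 Bond=71.7126
(2,0): Delta=-1.0000 Bond=90.5517
(2,1): Delta=-0.8913 Bond=85.5393
(2,2): Delta=-0.4116 Bond=49.7390
(3,0): Delta=-1.0000 Bond=92.3627
(3,1): Delta=-1.0000 Bond=92.3627
(3,2): Delta=-0.7644 Bond=77.5928
(3,3): Delta=0.0000 Bond=0.0000
V0=39.9440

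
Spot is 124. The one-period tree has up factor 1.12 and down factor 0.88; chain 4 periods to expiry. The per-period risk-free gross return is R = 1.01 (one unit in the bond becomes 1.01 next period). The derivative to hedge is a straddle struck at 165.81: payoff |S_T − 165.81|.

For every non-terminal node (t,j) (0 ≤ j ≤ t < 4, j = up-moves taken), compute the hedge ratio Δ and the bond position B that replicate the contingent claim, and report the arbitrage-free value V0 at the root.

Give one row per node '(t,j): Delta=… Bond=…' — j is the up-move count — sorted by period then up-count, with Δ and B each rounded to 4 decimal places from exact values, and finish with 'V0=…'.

(0,0): Delta=-0.6962 Bond=126.5174
(1,0): Delta=-1.0000 Bond=160.9336
(1,1): Delta=-0.4942 Bond=99.7318
(2,0): Delta=-1.0000 Bond=162.5429
(2,1): Delta=-1.0000 Bond=162.5429
(2,2): Delta=-0.1580 Bond=48.4251
(3,0): Delta=-1.0000 Bond=164.1683
(3,1): Delta=-1.0000 Bond=164.1683
(3,2): Delta=-1.0000 Bond=164.1683
(3,3): Delta=0.4019 Bond=-48.6174
V0=40.1890

Risk-neutral probability p* = (R−d)/(u−d) = (1.01−0.88)/(1.12−0.88) = 0.5417.
Payoff layer (t=4): V(4,0)=91.4478, V(4,1)=71.1672, V(4,2)=45.3555, V(4,3)=12.5043, V(4,4)=29.3064
(3,0): S=84.5025. Δ = (V_up−V_dn)/(S_up−S_dn) = (71.1672−91.4478)/(94.6428−74.3622) = -1.0000. V = [p*·71.1672 + (1−p*)·91.4478]/1.01 = 79.6658. B = V − Δ·S = 164.1683.
(3,1): S=107.5487. Δ = (V_up−V_dn)/(S_up−S_dn) = (45.3555−71.1672)/(120.4545−94.6428) = -1.0000. V = [p*·45.3555 + (1−p*)·71.1672]/1.01 = 56.6196. B = V − Δ·S = 164.1683.
(3,2): S=136.8801. Δ = (V_up−V_dn)/(S_up−S_dn) = (12.5043−45.3555)/(153.3057−120.4545) = -1.0000. V = [p*·12.5043 + (1−p*)·45.3555]/1.01 = 27.2882. B = V − Δ·S = 164.1683.
(3,3): S=174.2111. Δ = (V_up−V_dn)/(S_up−S_dn) = (29.3064−12.5043)/(195.1164−153.3057) = 0.4019. V = [p*·29.3064 + (1−p*)·12.5043]/1.01 = 21.3915. B = V − Δ·S = -48.6174.
(2,0): S=96.0256. Δ = (V_up−V_dn)/(S_up−S_dn) = (56.6196−79.6658)/(107.5487−84.5025) = -1.0000. V = [p*·56.6196 + (1−p*)·79.6658]/1.01 = 66.5173. B = V − Δ·S = 162.5429.
(2,1): S=122.2144. Δ = (V_up−V_dn)/(S_up−S_dn) = (27.2882−56.6196)/(136.8801−107.5487) = -1.0000. V = [p*·27.2882 + (1−p*)·56.6196]/1.01 = 40.3285. B = V − Δ·S = 162.5429.
(2,2): S=155.5456. Δ = (V_up−V_dn)/(S_up−S_dn) = (21.3915−27.2882)/(174.2111−136.8801) = -0.1580. V = [p*·21.3915 + (1−p*)·27.2882]/1.01 = 23.8556. B = V − Δ·S = 48.4251.
(1,0): S=109.1200. Δ = (V_up−V_dn)/(S_up−S_dn) = (40.3285−66.5173)/(122.2144−96.0256) = -1.0000. V = [p*·40.3285 + (1−p*)·66.5173]/1.01 = 51.8136. B = V − Δ·S = 160.9336.
(1,1): S=138.8800. Δ = (V_up−V_dn)/(S_up−S_dn) = (23.8556−40.3285)/(155.5456−122.2144) = -0.4942. V = [p*·23.8556 + (1−p*)·40.3285]/1.01 = 31.0947. B = V − Δ·S = 99.7318.
(0,0): S=124.0000. Δ = (V_up−V_dn)/(S_up−S_dn) = (31.0947−51.8136)/(138.8800−109.1200) = -0.6962. V = [p*·31.0947 + (1−p*)·51.8136]/1.01 = 40.1890. B = V − Δ·S = 126.5174.
Check: Δ(0,0)·S0 + B(0,0) = 40.1890 = V0.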